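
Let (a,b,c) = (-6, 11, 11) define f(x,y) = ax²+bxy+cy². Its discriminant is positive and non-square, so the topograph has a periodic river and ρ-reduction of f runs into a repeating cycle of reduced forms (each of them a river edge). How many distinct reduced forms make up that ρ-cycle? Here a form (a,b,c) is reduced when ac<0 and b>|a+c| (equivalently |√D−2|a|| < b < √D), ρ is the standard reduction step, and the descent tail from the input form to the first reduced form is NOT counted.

D = 385, ⌊√D⌋ = 19
river: ρ → (11,11,-6)
river: ρ → (-6,13,9)
river: ρ → (9,5,-10)
river: ρ → (-10,15,4)
river: ρ → (4,17,-6)
river: ρ → (-6,19,1)
river: ρ → (1,19,-6)
river: ρ → (-6,17,4)
river: ρ → (4,15,-10)
river: ρ → (-10,5,9)
river: ρ → (9,13,-6)
river: ρ → (-6,11,11)
ρ-cycle length = 12 (tail of 0 descent steps not counted)

12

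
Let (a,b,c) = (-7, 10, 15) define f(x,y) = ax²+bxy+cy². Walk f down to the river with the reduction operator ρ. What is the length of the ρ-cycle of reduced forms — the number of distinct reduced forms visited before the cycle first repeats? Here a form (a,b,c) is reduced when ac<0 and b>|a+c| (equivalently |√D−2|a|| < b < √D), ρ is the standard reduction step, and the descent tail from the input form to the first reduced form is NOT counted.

D = 520, ⌊√D⌋ = 22
river: ρ → (15,20,-2)
river: ρ → (-2,20,15)
river: ρ → (15,10,-7)
river: ρ → (-7,18,7)
river: ρ → (7,10,-15)
river: ρ → (-15,20,2)
river: ρ → (2,20,-15)
river: ρ → (-15,10,7)
river: ρ → (7,18,-7)
river: ρ → (-7,10,15)
ρ-cycle length = 10 (tail of 0 descent steps not counted)

10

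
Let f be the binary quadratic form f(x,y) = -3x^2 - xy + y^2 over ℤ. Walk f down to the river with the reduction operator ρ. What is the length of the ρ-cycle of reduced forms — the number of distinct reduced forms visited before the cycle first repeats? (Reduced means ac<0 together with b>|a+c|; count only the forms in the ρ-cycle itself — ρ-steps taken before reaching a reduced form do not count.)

D = 13, ⌊√D⌋ = 3
descent: ρ → (1,3,-1)  [lands on river]
river: ρ → (-1,3,1)
ρ-cycle length = 2 (tail of 1 descent step not counted)

2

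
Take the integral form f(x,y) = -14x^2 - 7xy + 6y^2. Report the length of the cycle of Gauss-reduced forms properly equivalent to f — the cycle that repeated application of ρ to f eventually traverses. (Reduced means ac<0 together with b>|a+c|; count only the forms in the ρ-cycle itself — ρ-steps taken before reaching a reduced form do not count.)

D = 385, ⌊√D⌋ = 19
descent: ρ → (6,19,-1)  [lands on river]
river: ρ → (-1,19,6)
river: ρ → (6,17,-4)
river: ρ → (-4,15,10)
river: ρ → (10,5,-9)
river: ρ → (-9,13,6)
river: ρ → (6,11,-11)
river: ρ → (-11,11,6)
river: ρ → (6,13,-9)
river: ρ → (-9,5,10)
river: ρ → (10,15,-4)
river: ρ → (-4,17,6)
ρ-cycle length = 12 (tail of 1 descent step not counted)

12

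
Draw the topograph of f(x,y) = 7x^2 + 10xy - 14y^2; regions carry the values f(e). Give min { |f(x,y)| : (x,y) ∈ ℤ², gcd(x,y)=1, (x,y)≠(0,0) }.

river: ρ → (-14,18,3)
river: ρ → (3,18,-14)
river: ρ → (-14,10,7)
river: ρ → (7,18,-6)
river: ρ → (-6,18,7)
river: ρ → (7,10,-14)
closes: descent 0, river 6
min |a| on river = 3

3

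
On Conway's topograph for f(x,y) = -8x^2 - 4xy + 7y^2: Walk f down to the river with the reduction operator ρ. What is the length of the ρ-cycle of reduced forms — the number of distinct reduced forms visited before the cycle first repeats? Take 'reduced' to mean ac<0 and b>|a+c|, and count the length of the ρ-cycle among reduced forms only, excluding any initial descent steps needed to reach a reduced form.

D = 240, ⌊√D⌋ = 15
descent: ρ → (7,4,-8)  [lands on river]
river: ρ → (-8,12,3)
river: ρ → (3,12,-8)
river: ρ → (-8,4,7)
river: ρ → (7,10,-5)
river: ρ → (-5,10,7)
ρ-cycle length = 6 (tail of 1 descent step not counted)

6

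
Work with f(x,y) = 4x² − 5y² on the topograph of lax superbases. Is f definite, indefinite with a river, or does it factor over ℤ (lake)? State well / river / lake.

D = b²−4ac = 0² − 4·4·(-5) = 80
D > 0 non-square ⇒ indefinite ⇒ periodic river

river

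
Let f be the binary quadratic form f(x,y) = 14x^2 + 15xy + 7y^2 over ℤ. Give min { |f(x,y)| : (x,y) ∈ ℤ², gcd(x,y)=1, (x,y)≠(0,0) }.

translate: b→-13 (≡15 mod 28), so (14,15,7)→(14,-13,6)
flip: (14,-13,6)→(6,13,14)
translate: b→1 (≡13 mod 12), so (6,13,14)→(6,1,7)
reduced (well bottom): (6,1,7) with a≤c, −a<b≤a
well minimum = a = 6

6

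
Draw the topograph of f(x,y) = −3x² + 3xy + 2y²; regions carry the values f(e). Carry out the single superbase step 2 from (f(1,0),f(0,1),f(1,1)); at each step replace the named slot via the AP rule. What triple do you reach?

start (-3,2,2) = (f(1,0),f(0,1),f(1,1))
replace slot 2: 2·((-3)+2) − 2 = -4 → (-3,-4,2)

-3,-4,2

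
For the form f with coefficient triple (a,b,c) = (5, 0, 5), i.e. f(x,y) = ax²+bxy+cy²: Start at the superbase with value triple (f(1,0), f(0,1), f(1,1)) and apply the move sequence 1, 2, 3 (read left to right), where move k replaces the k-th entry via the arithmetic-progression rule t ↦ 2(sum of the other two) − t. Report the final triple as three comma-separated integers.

start (5,5,10) = (f(1,0),f(0,1),f(1,1))
replace slot 1: 2·(5+10) − 5 = 25 → (25,5,10)
replace slot 2: 2·(25+10) − 5 = 65 → (25,65,10)
replace slot 3: 2·(25+65) − 10 = 170 → (25,65,170)

25,65,170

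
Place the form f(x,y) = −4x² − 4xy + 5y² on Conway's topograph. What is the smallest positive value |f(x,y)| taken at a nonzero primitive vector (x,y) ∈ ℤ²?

descent: ρ → (5,4,-4)  [lands on river]
river: ρ → (-4,4,5)
river: ρ → (5,6,-3)
river: ρ → (-3,6,5)
closes: descent 1, river 4
min |a| on river = 3

3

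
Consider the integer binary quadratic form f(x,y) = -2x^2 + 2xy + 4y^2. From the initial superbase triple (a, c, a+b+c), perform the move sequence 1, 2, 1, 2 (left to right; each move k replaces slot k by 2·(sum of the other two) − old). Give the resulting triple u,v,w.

start (-2,4,4) = (f(1,0),f(0,1),f(1,1))
replace slot 1: 2·(4+4) − (-2) = 18 → (18,4,4)
replace slot 2: 2·(18+4) − 4 = 40 → (18,40,4)
replace slot 1: 2·(40+4) − 18 = 70 → (70,40,4)
replace slot 2: 2·(70+4) − 40 = 108 → (70,108,4)

70,108,4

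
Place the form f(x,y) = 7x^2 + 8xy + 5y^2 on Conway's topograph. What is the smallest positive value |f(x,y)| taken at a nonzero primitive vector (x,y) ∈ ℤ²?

translate: b→-6 (≡8 mod 14), so (7,8,5)→(7,-6,4)
flip: (7,-6,4)→(4,6,7)
translate: b→-2 (≡6 mod 8), so (4,6,7)→(4,-2,5)
reduced (well bottom): (4,-2,5) with a≤c, −a<b≤a
well minimum = a = 4

4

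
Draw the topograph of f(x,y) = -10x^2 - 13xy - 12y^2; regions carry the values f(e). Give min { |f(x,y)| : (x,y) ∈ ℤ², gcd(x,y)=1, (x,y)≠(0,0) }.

translate: b→-7 (≡13 mod 20), so (10,13,12)→(10,-7,9)
flip: (10,-7,9)→(9,7,10)
reduced (well bottom): (9,7,10) with a≤c, −a<b≤a
well minimum |f| = |-9| = 9 (negative-definite)

9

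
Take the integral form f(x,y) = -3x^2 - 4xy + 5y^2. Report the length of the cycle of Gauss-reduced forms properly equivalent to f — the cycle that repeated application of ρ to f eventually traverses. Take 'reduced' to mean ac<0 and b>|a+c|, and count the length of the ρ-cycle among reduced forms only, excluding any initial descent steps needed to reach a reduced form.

D = 76, ⌊√D⌋ = 8
descent: ρ → (5,4,-3)  [lands on river]
river: ρ → (-3,8,1)
river: ρ → (1,8,-3)
river: ρ → (-3,4,5)
river: ρ → (5,6,-2)
river: ρ → (-2,6,5)
ρ-cycle length = 6 (tail of 1 descent step not counted)

6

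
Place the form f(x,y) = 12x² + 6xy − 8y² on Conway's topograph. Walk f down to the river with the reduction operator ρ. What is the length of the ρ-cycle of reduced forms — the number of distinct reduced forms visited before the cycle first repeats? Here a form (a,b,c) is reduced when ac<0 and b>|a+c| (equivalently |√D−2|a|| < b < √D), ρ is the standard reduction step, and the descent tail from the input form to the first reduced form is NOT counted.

D = 420, ⌊√D⌋ = 20
river: ρ → (-8,10,10)
river: ρ → (10,10,-8)
river: ρ → (-8,6,12)
river: ρ → (12,18,-2)
river: ρ → (-2,18,12)
river: ρ → (12,6,-8)
ρ-cycle length = 6 (tail of 0 descent steps not counted)

6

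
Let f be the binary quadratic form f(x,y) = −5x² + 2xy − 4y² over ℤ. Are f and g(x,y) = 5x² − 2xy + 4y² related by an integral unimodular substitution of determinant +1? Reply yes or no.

D₁ = -76, D₂ = -76
f is negative-definite; reduce −f:
−f: flip: (5,-2,4)→(4,2,5)
−f: reduced (well bottom): (4,2,5) with a≤c, −a<b≤a
flip sign back: reduced form of f is (-4,-2,-5)
g: flip: (5,-2,4)→(4,2,5)
g: reduced (well bottom): (4,2,5) with a≤c, −a<b≤a
reduced forms (-4, -2, -5) vs (4, 2, 5) ⇒ inequivalent

no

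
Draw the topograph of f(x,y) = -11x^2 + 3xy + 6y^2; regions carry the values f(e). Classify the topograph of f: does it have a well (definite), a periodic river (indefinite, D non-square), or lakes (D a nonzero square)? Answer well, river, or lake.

D = b²−4ac = 3² − 4·(-11)·6 = 273
D > 0 non-square ⇒ indefinite ⇒ periodic river

river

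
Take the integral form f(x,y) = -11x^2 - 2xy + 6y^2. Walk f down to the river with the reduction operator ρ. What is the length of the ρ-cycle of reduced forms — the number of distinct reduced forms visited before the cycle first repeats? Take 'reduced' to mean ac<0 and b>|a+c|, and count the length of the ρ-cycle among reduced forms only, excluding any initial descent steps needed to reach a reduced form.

D = 268, ⌊√D⌋ = 16
descent: ρ → (6,14,-3)  [lands on river]
river: ρ → (-3,16,1)
river: ρ → (1,16,-3)
river: ρ → (-3,14,6)
river: ρ → (6,10,-7)
river: ρ → (-7,4,9)
river: ρ → (9,14,-2)
river: ρ → (-2,14,9)
river: ρ → (9,4,-7)
river: ρ → (-7,10,6)
ρ-cycle length = 10 (tail of 1 descent step not counted)

10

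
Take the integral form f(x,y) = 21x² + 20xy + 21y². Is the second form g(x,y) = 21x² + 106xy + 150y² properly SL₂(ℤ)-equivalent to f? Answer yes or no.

D₁ = -1364, D₂ = -1364
f: reduced (well bottom): (21,20,21) with a≤c, −a<b≤a
g: translate: b→-20 (≡106 mod 42), so (21,106,150)→(21,-20,21)
g: flip: (21,-20,21)→(21,20,21)
g: reduced (well bottom): (21,20,21) with a≤c, −a<b≤a
reduced forms (21, 20, 21) vs (21, 20, 21) ⇒ equivalent

yes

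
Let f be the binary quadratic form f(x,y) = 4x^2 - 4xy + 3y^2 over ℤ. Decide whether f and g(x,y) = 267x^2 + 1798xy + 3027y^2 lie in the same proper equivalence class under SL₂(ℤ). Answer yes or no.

D₁ = -32, D₂ = -32
f: translate: b→4 (≡-4 mod 8), so (4,-4,3)→(4,4,3)
f: flip: (4,4,3)→(3,-4,4)
f: translate: b→2 (≡-4 mod 6), so (3,-4,4)→(3,2,3)
f: reduced (well bottom): (3,2,3) with a≤c, −a<b≤a
g: translate: b→196 (≡1798 mod 534), so (267,1798,3027)→(267,196,36)
g: flip: (267,196,36)→(36,-196,267)
g: translate: b→20 (≡-196 mod 72), so (36,-196,267)→(36,20,3)
g: flip: (36,20,3)→(3,-20,36)
g: translate: b→-2 (≡-20 mod 6), so (3,-20,36)→(3,-2,3)
g: flip: (3,-2,3)→(3,2,3)
g: reduced (well bottom): (3,2,3) with a≤c, −a<b≤a
reduced forms (3, 2, 3) vs (3, 2, 3) ⇒ equivalent

yes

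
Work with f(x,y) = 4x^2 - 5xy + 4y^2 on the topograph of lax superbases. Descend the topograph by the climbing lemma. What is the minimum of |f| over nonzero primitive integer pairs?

translate: b→3 (≡-5 mod 8), so (4,-5,4)→(4,3,3)
flip: (4,3,3)→(3,-3,4)
translate: b→3 (≡-3 mod 6), so (3,-3,4)→(3,3,4)
reduced (well bottom): (3,3,4) with a≤c, −a<b≤a
well minimum = a = 3

3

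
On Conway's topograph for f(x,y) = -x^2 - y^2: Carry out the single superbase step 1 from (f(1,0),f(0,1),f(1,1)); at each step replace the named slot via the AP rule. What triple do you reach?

start (-1,-1,-2) = (f(1,0),f(0,1),f(1,1))
replace slot 1: 2·((-1)+(-2)) − (-1) = -5 → (-5,-1,-2)

-5,-1,-2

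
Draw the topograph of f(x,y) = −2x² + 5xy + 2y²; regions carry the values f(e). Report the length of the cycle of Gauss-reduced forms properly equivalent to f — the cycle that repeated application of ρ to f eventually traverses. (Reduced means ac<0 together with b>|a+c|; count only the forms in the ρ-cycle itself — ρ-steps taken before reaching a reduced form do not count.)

D = 41, ⌊√D⌋ = 6
river: ρ → (2,3,-4)
river: ρ → (-4,5,1)
river: ρ → (1,5,-4)
river: ρ → (-4,3,2)
river: ρ → (2,5,-2)
river: ρ → (-2,3,4)
river: ρ → (4,5,-1)
river: ρ → (-1,5,4)
river: ρ → (4,3,-2)
river: ρ → (-2,5,2)
ρ-cycle length = 10 (tail of 0 descent steps not counted)

10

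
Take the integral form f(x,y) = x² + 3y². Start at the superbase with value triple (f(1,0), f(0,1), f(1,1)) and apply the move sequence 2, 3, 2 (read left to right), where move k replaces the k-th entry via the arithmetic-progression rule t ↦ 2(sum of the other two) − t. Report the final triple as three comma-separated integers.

start (1,3,4) = (f(1,0),f(0,1),f(1,1))
replace slot 2: 2·(1+4) − 3 = 7 → (1,7,4)
replace slot 3: 2·(1+7) − 4 = 12 → (1,7,12)
replace slot 2: 2·(1+12) − 7 = 19 → (1,19,12)

1,19,12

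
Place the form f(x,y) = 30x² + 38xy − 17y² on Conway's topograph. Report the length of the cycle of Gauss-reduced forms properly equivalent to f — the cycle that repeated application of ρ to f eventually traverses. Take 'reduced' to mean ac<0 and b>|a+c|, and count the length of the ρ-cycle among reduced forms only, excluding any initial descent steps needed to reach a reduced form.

D = 3484, ⌊√D⌋ = 59
river: ρ → (-17,30,38)
river: ρ → (38,46,-9)
river: ρ → (-9,44,43)
river: ρ → (43,42,-10)
river: ρ → (-10,58,3)
river: ρ → (3,56,-29)
river: ρ → (-29,2,30)
river: ρ → (30,58,-1)
river: ρ → (-1,58,30)
river: ρ → (30,2,-29)
river: ρ → (-29,56,3)
river: ρ → (3,58,-10)
river: ρ → (-10,42,43)
river: ρ → (43,44,-9)
river: ρ → (-9,46,38)
river: ρ → (38,30,-17)
river: ρ → (-17,38,30)
river: ρ → (30,22,-25)
river: ρ → (-25,28,27)
river: ρ → (27,26,-26)
river: ρ → (-26,26,27)
river: ρ → (27,28,-25)
river: ρ → (-25,22,30)
river: ρ → (30,38,-17)
ρ-cycle length = 24 (tail of 0 descent steps not counted)

24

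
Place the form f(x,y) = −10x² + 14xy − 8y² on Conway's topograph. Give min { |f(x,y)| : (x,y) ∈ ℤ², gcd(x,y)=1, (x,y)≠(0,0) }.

translate: b→6 (≡-14 mod 20), so (10,-14,8)→(10,6,4)
flip: (10,6,4)→(4,-6,10)
translate: b→2 (≡-6 mod 8), so (4,-6,10)→(4,2,8)
reduced (well bottom): (4,2,8) with a≤c, −a<b≤a
well minimum |f| = |-4| = 4 (negative-definite)

4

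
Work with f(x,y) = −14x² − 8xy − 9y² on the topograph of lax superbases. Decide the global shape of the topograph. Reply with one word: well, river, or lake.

D = b²−4ac = (-8)² − 4·(-14)·(-9) = -440
D < 0 ⇒ definite ⇒ every region one sign ⇒ single well

well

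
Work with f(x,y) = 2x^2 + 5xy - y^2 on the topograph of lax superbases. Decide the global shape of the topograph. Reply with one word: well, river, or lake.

D = b²−4ac = 5² − 4·2·(-1) = 33
D > 0 non-square ⇒ indefinite ⇒ periodic river

river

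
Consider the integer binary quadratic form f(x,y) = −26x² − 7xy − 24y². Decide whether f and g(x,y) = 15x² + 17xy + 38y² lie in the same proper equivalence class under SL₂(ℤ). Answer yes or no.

D₁ = -2447, D₂ = -1991
discriminants differ ⇒ not SL₂(ℤ)-equivalent

no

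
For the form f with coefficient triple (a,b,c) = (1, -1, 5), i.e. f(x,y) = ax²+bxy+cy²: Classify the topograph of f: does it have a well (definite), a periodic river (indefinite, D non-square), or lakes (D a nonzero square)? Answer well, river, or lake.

D = b²−4ac = (-1)² − 4·1·5 = -19
D < 0 ⇒ definite ⇒ every region one sign ⇒ single well

well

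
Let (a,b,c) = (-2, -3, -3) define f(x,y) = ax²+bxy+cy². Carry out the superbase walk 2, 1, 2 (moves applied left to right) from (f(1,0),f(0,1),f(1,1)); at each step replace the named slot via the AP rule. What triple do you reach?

start (-2,-3,-8) = (f(1,0),f(0,1),f(1,1))
replace slot 2: 2·((-2)+(-8)) − (-3) = -17 → (-2,-17,-8)
replace slot 1: 2·((-17)+(-8)) − (-2) = -48 → (-48,-17,-8)
replace slot 2: 2·((-48)+(-8)) − (-17) = -95 → (-48,-95,-8)

-48,-95,-8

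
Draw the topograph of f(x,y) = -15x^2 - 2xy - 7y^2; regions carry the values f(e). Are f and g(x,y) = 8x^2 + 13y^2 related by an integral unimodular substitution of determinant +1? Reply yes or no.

D₁ = -416, D₂ = -416
f is negative-definite; reduce −f:
−f: flip: (15,2,7)→(7,-2,15)
−f: reduced (well bottom): (7,-2,15) with a≤c, −a<b≤a
flip sign back: reduced form of f is (-7,2,-15)
g: reduced (well bottom): (8,0,13) with a≤c, −a<b≤a
reduced forms (-7, 2, -15) vs (8, 0, 13) ⇒ inequivalent

no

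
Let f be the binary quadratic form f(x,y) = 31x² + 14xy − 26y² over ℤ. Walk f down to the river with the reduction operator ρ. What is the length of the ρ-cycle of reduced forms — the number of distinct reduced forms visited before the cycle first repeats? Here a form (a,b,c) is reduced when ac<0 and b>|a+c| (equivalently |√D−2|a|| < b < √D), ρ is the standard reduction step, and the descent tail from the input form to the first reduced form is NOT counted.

D = 3420, ⌊√D⌋ = 58
river: ρ → (-26,38,19)
river: ρ → (19,38,-26)
river: ρ → (-26,14,31)
river: ρ → (31,48,-9)
river: ρ → (-9,42,46)
river: ρ → (46,50,-5)
river: ρ → (-5,50,46)
river: ρ → (46,42,-9)
river: ρ → (-9,48,31)
river: ρ → (31,14,-26)
ρ-cycle length = 10 (tail of 0 descent steps not counted)

10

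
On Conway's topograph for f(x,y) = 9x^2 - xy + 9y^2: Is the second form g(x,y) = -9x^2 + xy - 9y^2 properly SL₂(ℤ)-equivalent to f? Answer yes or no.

D₁ = -323, D₂ = -323
f: flip: (9,-1,9)→(9,1,9)
f: reduced (well bottom): (9,1,9) with a≤c, −a<b≤a
g is negative-definite; reduce −g:
−g: flip: (9,-1,9)→(9,1,9)
−g: reduced (well bottom): (9,1,9) with a≤c, −a<b≤a
flip sign back: reduced form of g is (-9,-1,-9)
reduced forms (9, 1, 9) vs (-9, -1, -9) ⇒ inequivalent

no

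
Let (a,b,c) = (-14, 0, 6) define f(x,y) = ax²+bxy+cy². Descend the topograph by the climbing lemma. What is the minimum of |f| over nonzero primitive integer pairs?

descent: ρ → (6,12,-8)  [lands on river]
river: ρ → (-8,4,10)
river: ρ → (10,16,-2)
river: ρ → (-2,16,10)
river: ρ → (10,4,-8)
river: ρ → (-8,12,6)
closes: descent 1, river 6
min |a| on river = 2

2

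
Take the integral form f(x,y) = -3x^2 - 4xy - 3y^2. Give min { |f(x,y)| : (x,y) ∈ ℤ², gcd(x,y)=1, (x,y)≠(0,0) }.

translate: b→-2 (≡4 mod 6), so (3,4,3)→(3,-2,2)
flip: (3,-2,2)→(2,2,3)
reduced (well bottom): (2,2,3) with a≤c, −a<b≤a
well minimum |f| = |-2| = 2 (negative-definite)

2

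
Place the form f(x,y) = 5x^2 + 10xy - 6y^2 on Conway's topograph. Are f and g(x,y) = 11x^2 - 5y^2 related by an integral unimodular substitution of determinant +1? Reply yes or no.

D₁ = 220, D₂ = 220
river cycle of f (length 4): (-6, 14, 1), (1, 14, -6), (-6, 10, 5), (5, 10, -6)
river cycle of g (length 4): (-5, 10, 6), (6, 14, -1), (-1, 14, 6), (6, 10, -5)
cycles differ ⇒ inequivalent

no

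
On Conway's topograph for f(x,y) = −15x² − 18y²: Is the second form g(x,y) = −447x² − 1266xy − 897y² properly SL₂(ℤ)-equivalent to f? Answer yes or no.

D₁ = -1080, D₂ = -1080
f is negative-definite; reduce −f:
−f: reduced (well bottom): (15,0,18) with a≤c, −a<b≤a
flip sign back: reduced form of f is (-15,0,-18)
g is negative-definite; reduce −g:
−g: translate: b→372 (≡1266 mod 894), so (447,1266,897)→(447,372,78)
−g: flip: (447,372,78)→(78,-372,447)
−g: translate: b→-60 (≡-372 mod 156), so (78,-372,447)→(78,-60,15)
−g: flip: (78,-60,15)→(15,60,78)
−g: translate: b→0 (≡60 mod 30), so (15,60,78)→(15,0,18)
−g: reduced (well bottom): (15,0,18) with a≤c, −a<b≤a
flip sign back: reduced form of g is (-15,0,-18)
reduced forms (-15, 0, -18) vs (-15, 0, -18) ⇒ equivalent

yes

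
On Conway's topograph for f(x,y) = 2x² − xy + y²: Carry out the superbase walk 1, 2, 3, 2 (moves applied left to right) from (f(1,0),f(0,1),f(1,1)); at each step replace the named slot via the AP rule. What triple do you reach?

start (2,1,2) = (f(1,0),f(0,1),f(1,1))
replace slot 1: 2·(1+2) − 2 = 4 → (4,1,2)
replace slot 2: 2·(4+2) − 1 = 11 → (4,11,2)
replace slot 3: 2·(4+11) − 2 = 28 → (4,11,28)
replace slot 2: 2·(4+28) − 11 = 53 → (4,53,28)

4,53,28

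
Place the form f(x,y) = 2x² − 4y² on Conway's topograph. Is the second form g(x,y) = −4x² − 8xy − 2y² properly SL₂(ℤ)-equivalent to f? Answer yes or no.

D₁ = 32, D₂ = 32
river cycle of f (length 2): (2, 4, -2), (-2, 4, 2)
river cycle of g (length 2): (-2, 4, 2), (2, 4, -2)
cycles coincide ⇒ equivalent

yes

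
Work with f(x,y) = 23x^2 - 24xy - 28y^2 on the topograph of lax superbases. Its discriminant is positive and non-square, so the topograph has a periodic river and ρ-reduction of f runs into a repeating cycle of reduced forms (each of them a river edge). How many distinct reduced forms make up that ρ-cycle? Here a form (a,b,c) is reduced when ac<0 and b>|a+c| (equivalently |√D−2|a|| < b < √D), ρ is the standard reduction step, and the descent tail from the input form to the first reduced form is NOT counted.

D = 3152, ⌊√D⌋ = 56
descent: ρ → (-28,24,23)  [lands on river]
river: ρ → (23,22,-29)
river: ρ → (-29,36,16)
river: ρ → (16,28,-37)
river: ρ → (-37,46,7)
river: ρ → (7,52,-16)
river: ρ → (-16,44,19)
river: ρ → (19,32,-28)
ρ-cycle length = 8 (tail of 1 descent step not counted)

8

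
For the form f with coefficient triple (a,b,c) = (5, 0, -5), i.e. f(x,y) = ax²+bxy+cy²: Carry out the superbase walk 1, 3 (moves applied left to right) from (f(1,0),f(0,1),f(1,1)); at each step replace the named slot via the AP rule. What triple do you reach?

start (5,-5,0) = (f(1,0),f(0,1),f(1,1))
replace slot 1: 2·((-5)+0) − 5 = -15 → (-15,-5,0)
replace slot 3: 2·((-15)+(-5)) − 0 = -40 → (-15,-5,-40)

-15,-5,-40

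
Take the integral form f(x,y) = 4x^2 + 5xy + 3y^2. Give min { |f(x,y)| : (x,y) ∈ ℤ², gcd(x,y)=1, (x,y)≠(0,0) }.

translate: b→-3 (≡5 mod 8), so (4,5,3)→(4,-3,2)
flip: (4,-3,2)→(2,3,4)
translate: b→-1 (≡3 mod 4), so (2,3,4)→(2,-1,3)
reduced (well bottom): (2,-1,3) with a≤c, −a<b≤a
well minimum = a = 2

2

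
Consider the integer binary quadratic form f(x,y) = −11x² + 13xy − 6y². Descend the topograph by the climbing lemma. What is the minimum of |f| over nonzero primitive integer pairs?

translate: b→9 (≡-13 mod 22), so (11,-13,6)→(11,9,4)
flip: (11,9,4)→(4,-9,11)
translate: b→-1 (≡-9 mod 8), so (4,-9,11)→(4,-1,6)
reduced (well bottom): (4,-1,6) with a≤c, −a<b≤a
well minimum |f| = |-4| = 4 (negative-definite)

4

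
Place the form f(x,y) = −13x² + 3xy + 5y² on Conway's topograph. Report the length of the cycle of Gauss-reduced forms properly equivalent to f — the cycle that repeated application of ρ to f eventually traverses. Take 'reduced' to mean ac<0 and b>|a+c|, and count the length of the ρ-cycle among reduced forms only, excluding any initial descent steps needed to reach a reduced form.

D = 269, ⌊√D⌋ = 16
descent: ρ → (5,7,-11)  [lands on river]
river: ρ → (-11,15,1)
river: ρ → (1,15,-11)
river: ρ → (-11,7,5)
river: ρ → (5,13,-5)
river: ρ → (-5,7,11)
river: ρ → (11,15,-1)
river: ρ → (-1,15,11)
river: ρ → (11,7,-5)
river: ρ → (-5,13,5)
ρ-cycle length = 10 (tail of 1 descent step not counted)

10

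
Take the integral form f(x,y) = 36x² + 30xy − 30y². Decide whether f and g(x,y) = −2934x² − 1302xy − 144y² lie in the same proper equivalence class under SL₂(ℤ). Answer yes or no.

D₁ = 5220, D₂ = 5220
river cycle of f (length 10): (-30, 30, 36), (36, 42, -24), (-24, 54, 24), (24, 42, -36), (-36, 30, 30), (30, 30, -36), (-36, 42, 24), (24, 54, -24), (-24, 42, 36), (36, 30, -30)
river cycle of g (length 10): (-24, 42, 36), (36, 30, -30), (-30, 30, 36), (36, 42, -24), (-24, 54, 24), (24, 42, -36), (-36, 30, 30), (30, 30, -36), (-36, 42, 24), (24, 54, -24)
cycles coincide ⇒ equivalent

yes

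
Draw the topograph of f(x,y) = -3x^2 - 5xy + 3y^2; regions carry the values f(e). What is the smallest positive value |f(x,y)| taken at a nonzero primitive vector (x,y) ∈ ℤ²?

descent: ρ → (3,5,-3)  [lands on river]
river: ρ → (-3,7,1)
river: ρ → (1,7,-3)
river: ρ → (-3,5,3)
river: ρ → (3,7,-1)
river: ρ → (-1,7,3)
closes: descent 1, river 6
min |a| on river = 1

1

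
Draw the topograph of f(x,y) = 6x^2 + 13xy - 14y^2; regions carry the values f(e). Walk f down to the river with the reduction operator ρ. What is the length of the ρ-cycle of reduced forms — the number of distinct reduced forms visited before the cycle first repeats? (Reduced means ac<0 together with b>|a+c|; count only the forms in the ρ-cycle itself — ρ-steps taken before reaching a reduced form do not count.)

D = 505, ⌊√D⌋ = 22
river: ρ → (-14,15,5)
river: ρ → (5,15,-14)
river: ρ → (-14,13,6)
river: ρ → (6,11,-16)
river: ρ → (-16,21,1)
river: ρ → (1,21,-16)
river: ρ → (-16,11,6)
river: ρ → (6,13,-14)
ρ-cycle length = 8 (tail of 0 descent steps not counted)

8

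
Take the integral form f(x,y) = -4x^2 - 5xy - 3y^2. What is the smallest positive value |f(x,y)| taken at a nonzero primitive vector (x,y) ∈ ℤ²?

translate: b→-3 (≡5 mod 8), so (4,5,3)→(4,-3,2)
flip: (4,-3,2)→(2,3,4)
translate: b→-1 (≡3 mod 4), so (2,3,4)→(2,-1,3)
reduced (well bottom): (2,-1,3) with a≤c, −a<b≤a
well minimum |f| = |-2| = 2 (negative-definite)

2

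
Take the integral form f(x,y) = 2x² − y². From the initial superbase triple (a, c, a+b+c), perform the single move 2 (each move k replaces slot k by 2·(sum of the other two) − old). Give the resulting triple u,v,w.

start (2,-1,1) = (f(1,0),f(0,1),f(1,1))
replace slot 2: 2·(2+1) − (-1) = 7 → (2,7,1)

2,7,1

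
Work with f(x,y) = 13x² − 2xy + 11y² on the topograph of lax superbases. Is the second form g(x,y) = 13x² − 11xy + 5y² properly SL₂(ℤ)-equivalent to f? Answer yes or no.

D₁ = -568, D₂ = -139
discriminants differ ⇒ not SL₂(ℤ)-equivalent

no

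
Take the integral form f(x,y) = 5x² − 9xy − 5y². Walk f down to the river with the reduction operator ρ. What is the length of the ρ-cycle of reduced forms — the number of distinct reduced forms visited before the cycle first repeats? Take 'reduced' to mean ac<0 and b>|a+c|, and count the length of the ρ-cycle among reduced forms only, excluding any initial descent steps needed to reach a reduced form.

D = 181, ⌊√D⌋ = 13
descent: ρ → (-5,9,5)  [lands on river]
river: ρ → (5,11,-3)
river: ρ → (-3,13,1)
river: ρ → (1,13,-3)
river: ρ → (-3,11,5)
river: ρ → (5,9,-5)
river: ρ → (-5,11,3)
river: ρ → (3,13,-1)
river: ρ → (-1,13,3)
river: ρ → (3,11,-5)
ρ-cycle length = 10 (tail of 1 descent step not counted)

10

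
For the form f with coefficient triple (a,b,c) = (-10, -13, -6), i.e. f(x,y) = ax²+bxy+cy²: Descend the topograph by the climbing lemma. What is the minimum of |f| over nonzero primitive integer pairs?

translate: b→-7 (≡13 mod 20), so (10,13,6)→(10,-7,3)
flip: (10,-7,3)→(3,7,10)
translate: b→1 (≡7 mod 6), so (3,7,10)→(3,1,6)
reduced (well bottom): (3,1,6) with a≤c, −a<b≤a
well minimum |f| = |-3| = 3 (negative-definite)

3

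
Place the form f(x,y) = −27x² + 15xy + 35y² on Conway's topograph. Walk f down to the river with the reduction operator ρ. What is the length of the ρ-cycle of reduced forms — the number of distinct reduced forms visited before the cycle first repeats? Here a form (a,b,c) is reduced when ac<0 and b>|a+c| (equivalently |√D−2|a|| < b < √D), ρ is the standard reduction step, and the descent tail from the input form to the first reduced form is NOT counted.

D = 4005, ⌊√D⌋ = 63
river: ρ → (35,55,-7)
river: ρ → (-7,57,27)
river: ρ → (27,51,-13)
river: ρ → (-13,53,23)
river: ρ → (23,39,-27)
river: ρ → (-27,15,35)
ρ-cycle length = 6 (tail of 0 descent steps not counted)

6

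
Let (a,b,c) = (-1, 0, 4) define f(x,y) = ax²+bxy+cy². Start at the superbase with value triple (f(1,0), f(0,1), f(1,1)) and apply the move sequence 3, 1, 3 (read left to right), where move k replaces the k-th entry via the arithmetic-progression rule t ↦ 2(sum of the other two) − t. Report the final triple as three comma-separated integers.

start (-1,4,3) = (f(1,0),f(0,1),f(1,1))
replace slot 3: 2·((-1)+4) − 3 = 3 → (-1,4,3)
replace slot 1: 2·(4+3) − (-1) = 15 → (15,4,3)
replace slot 3: 2·(15+4) − 3 = 35 → (15,4,35)

15,4,35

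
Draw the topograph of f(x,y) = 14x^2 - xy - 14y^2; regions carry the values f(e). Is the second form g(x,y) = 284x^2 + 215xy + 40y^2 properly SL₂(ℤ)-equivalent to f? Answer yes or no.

D₁ = 785, D₂ = 785
river cycle of f (length 6): (-14, 1, 14), (14, 27, -1), (-1, 27, 14), (14, 1, -14), (-14, 27, 1), (1, 27, -14)
river cycle of g (length 6): (-1, 27, 14), (14, 1, -14), (-14, 27, 1), (1, 27, -14), (-14, 1, 14), (14, 27, -1)
cycles coincide ⇒ equivalent

yes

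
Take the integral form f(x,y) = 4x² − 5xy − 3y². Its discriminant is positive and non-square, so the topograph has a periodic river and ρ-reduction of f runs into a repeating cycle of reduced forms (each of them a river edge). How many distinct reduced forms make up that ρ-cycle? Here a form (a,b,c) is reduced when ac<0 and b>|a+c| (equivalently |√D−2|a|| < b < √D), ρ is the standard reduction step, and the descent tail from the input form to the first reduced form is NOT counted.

D = 73, ⌊√D⌋ = 8
descent: ρ → (-3,5,4)  [lands on river]
river: ρ → (4,3,-4)
river: ρ → (-4,5,3)
river: ρ → (3,7,-2)
river: ρ → (-2,5,6)
river: ρ → (6,7,-1)
river: ρ → (-1,7,6)
river: ρ → (6,5,-2)
river: ρ → (-2,7,3)
river: ρ → (3,5,-4)
river: ρ → (-4,3,4)
river: ρ → (4,5,-3)
river: ρ → (-3,7,2)
river: ρ → (2,5,-6)
river: ρ → (-6,7,1)
river: ρ → (1,7,-6)
river: ρ → (-6,5,2)
river: ρ → (2,7,-3)
ρ-cycle length = 18 (tail of 1 descent step not counted)

18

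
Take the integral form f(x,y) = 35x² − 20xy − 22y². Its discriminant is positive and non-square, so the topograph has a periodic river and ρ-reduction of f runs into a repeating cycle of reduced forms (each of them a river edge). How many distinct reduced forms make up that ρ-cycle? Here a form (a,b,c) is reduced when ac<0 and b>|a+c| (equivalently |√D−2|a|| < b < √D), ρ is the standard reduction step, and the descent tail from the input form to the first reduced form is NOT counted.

D = 3480, ⌊√D⌋ = 58
descent: ρ → (-22,20,35)  [lands on river]
river: ρ → (35,50,-7)
river: ρ → (-7,48,42)
river: ρ → (42,36,-13)
river: ρ → (-13,42,33)
river: ρ → (33,24,-22)
ρ-cycle length = 6 (tail of 1 descent step not counted)

6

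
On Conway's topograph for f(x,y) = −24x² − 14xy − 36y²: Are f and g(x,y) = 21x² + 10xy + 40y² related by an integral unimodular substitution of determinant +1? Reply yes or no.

D₁ = -3260, D₂ = -3260
f is negative-definite; reduce −f:
−f: reduced (well bottom): (24,14,36) with a≤c, −a<b≤a
flip sign back: reduced form of f is (-24,-14,-36)
g: reduced (well bottom): (21,10,40) with a≤c, −a<b≤a
reduced forms (-24, -14, -36) vs (21, 10, 40) ⇒ inequivalent

no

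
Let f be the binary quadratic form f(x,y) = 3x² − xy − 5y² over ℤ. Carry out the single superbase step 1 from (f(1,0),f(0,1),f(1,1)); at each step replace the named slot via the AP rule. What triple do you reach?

start (3,-5,-3) = (f(1,0),f(0,1),f(1,1))
replace slot 1: 2·((-5)+(-3)) − 3 = -19 → (-19,-5,-3)

-19,-5,-3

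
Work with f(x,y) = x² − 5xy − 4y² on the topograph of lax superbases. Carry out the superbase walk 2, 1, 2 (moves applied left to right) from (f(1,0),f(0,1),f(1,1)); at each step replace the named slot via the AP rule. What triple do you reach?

start (1,-4,-8) = (f(1,0),f(0,1),f(1,1))
replace slot 2: 2·(1+(-8)) − (-4) = -10 → (1,-10,-8)
replace slot 1: 2·((-10)+(-8)) − 1 = -37 → (-37,-10,-8)
replace slot 2: 2·((-37)+(-8)) − (-10) = -80 → (-37,-80,-8)

-37,-80,-8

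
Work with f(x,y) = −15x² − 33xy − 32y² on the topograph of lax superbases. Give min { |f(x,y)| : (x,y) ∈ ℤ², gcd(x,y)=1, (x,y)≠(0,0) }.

translate: b→3 (≡33 mod 30), so (15,33,32)→(15,3,14)
flip: (15,3,14)→(14,-3,15)
reduced (well bottom): (14,-3,15) with a≤c, −a<b≤a
well minimum |f| = |-14| = 14 (negative-definite)

14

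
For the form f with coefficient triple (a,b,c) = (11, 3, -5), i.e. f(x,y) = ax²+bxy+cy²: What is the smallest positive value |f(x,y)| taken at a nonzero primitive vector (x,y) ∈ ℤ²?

descent: ρ → (-5,7,9)  [lands on river]
river: ρ → (9,11,-3)
river: ρ → (-3,13,5)
river: ρ → (5,7,-9)
river: ρ → (-9,11,3)
river: ρ → (3,13,-5)
closes: descent 1, river 6
min |a| on river = 3

3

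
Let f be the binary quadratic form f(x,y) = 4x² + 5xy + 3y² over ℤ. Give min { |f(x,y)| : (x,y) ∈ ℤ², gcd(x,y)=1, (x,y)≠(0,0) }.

translate: b→-3 (≡5 mod 8), so (4,5,3)→(4,-3,2)
flip: (4,-3,2)→(2,3,4)
translate: b→-1 (≡3 mod 4), so (2,3,4)→(2,-1,3)
reduced (well bottom): (2,-1,3) with a≤c, −a<b≤a
well minimum = a = 2

2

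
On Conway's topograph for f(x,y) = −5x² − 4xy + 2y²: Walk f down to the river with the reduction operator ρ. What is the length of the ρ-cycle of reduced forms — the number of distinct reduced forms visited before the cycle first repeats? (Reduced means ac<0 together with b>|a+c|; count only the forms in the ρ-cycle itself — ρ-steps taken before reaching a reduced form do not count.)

D = 56, ⌊√D⌋ = 7
descent: ρ → (2,4,-5)  [lands on river]
river: ρ → (-5,6,1)
river: ρ → (1,6,-5)
river: ρ → (-5,4,2)
ρ-cycle length = 4 (tail of 1 descent step not counted)

4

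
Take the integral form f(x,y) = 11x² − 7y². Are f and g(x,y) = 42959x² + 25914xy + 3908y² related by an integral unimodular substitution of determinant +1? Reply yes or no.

D₁ = 308, D₂ = 308
river cycle of f (length 6): (-7, 14, 4), (4, 10, -13), (-13, 16, 1), (1, 16, -13), (-13, 10, 4), (4, 14, -7)
river cycle of g (length 6): (-7, 14, 4), (4, 10, -13), (-13, 16, 1), (1, 16, -13), (-13, 10, 4), (4, 14, -7)
cycles coincide ⇒ equivalent

yes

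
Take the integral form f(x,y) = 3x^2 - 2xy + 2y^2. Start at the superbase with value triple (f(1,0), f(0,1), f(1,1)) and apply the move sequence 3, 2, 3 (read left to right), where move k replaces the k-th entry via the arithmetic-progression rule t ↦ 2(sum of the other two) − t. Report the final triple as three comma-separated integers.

start (3,2,3) = (f(1,0),f(0,1),f(1,1))
replace slot 3: 2·(3+2) − 3 = 7 → (3,2,7)
replace slot 2: 2·(3+7) − 2 = 18 → (3,18,7)
replace slot 3: 2·(3+18) − 7 = 35 → (3,18,35)

3,18,35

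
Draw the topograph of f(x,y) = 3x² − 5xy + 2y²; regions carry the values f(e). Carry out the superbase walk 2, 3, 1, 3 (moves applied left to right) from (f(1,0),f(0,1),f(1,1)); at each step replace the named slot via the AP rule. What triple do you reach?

start (3,2,0) = (f(1,0),f(0,1),f(1,1))
replace slot 2: 2·(3+0) − 2 = 4 → (3,4,0)
replace slot 3: 2·(3+4) − 0 = 14 → (3,4,14)
replace slot 1: 2·(4+14) − 3 = 33 → (33,4,14)
replace slot 3: 2·(33+4) − 14 = 60 → (33,4,60)

33,4,60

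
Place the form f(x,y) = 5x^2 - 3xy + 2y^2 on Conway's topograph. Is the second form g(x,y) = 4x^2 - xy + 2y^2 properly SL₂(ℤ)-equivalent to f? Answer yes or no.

D₁ = -31, D₂ = -31
f: flip: (5,-3,2)→(2,3,5)
f: translate: b→-1 (≡3 mod 4), so (2,3,5)→(2,-1,4)
f: reduced (well bottom): (2,-1,4) with a≤c, −a<b≤a
g: flip: (4,-1,2)→(2,1,4)
g: reduced (well bottom): (2,1,4) with a≤c, −a<b≤a
reduced forms (2, -1, 4) vs (2, 1, 4) ⇒ inequivalent

no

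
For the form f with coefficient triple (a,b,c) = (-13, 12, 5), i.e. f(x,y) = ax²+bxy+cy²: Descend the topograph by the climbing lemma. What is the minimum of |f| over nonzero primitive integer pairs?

river: ρ → (5,18,-4)
river: ρ → (-4,14,13)
river: ρ → (13,12,-5)
river: ρ → (-5,18,4)
river: ρ → (4,14,-13)
river: ρ → (-13,12,5)
closes: descent 0, river 6
min |a| on river = 4

4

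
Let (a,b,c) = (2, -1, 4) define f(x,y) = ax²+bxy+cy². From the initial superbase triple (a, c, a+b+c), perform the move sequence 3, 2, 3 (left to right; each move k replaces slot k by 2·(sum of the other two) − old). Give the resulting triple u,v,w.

start (2,4,5) = (f(1,0),f(0,1),f(1,1))
replace slot 3: 2·(2+4) − 5 = 7 → (2,4,7)
replace slot 2: 2·(2+7) − 4 = 14 → (2,14,7)
replace slot 3: 2·(2+14) − 7 = 25 → (2,14,25)

2,14,25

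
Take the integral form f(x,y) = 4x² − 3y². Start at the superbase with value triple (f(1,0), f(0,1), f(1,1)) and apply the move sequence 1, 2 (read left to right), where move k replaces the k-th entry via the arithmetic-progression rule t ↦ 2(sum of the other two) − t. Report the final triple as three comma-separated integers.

start (4,-3,1) = (f(1,0),f(0,1),f(1,1))
replace slot 1: 2·((-3)+1) − 4 = -8 → (-8,-3,1)
replace slot 2: 2·((-8)+1) − (-3) = -11 → (-8,-11,1)

-8,-11,1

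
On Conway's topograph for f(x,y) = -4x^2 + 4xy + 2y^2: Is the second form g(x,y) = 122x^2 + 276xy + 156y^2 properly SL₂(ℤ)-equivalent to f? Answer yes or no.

D₁ = 48, D₂ = 48
river cycle of f (length 2): (2, 4, -4), (-4, 4, 2)
river cycle of g (length 2): (2, 4, -4), (-4, 4, 2)
cycles coincide ⇒ equivalent

yes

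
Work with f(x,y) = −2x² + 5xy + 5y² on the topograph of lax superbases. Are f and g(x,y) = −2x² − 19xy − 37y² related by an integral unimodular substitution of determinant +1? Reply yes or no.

D₁ = 65, D₂ = 65
river cycle of f (length 6): (5, 5, -2), (-2, 7, 2), (2, 5, -5), (-5, 5, 2), (2, 7, -2), (-2, 5, 5)
river cycle of g (length 6): (-2, 5, 5), (5, 5, -2), (-2, 7, 2), (2, 5, -5), (-5, 5, 2), (2, 7, -2)
cycles coincide ⇒ equivalent

yes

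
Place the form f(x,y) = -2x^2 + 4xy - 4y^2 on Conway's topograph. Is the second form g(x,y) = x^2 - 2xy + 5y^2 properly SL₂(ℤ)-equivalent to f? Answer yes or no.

D₁ = -16, D₂ = -16
f is negative-definite; reduce −f:
−f: translate: b→0 (≡-4 mod 4), so (2,-4,4)→(2,0,2)
−f: reduced (well bottom): (2,0,2) with a≤c, −a<b≤a
flip sign back: reduced form of f is (-2,0,-2)
g: translate: b→0 (≡-2 mod 2), so (1,-2,5)→(1,0,4)
g: reduced (well bottom): (1,0,4) with a≤c, −a<b≤a
reduced forms (-2, 0, -2) vs (1, 0, 4) ⇒ inequivalent

no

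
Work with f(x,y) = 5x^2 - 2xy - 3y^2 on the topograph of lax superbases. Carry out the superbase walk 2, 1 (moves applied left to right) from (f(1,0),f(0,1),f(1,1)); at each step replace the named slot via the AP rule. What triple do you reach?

start (5,-3,0) = (f(1,0),f(0,1),f(1,1))
replace slot 2: 2·(5+0) − (-3) = 13 → (5,13,0)
replace slot 1: 2·(13+0) − 5 = 21 → (21,13,0)

21,13,0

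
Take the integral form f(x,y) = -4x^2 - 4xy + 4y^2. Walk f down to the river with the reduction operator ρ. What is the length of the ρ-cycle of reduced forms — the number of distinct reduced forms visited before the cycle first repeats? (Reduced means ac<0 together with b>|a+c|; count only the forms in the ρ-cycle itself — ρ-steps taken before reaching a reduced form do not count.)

D = 80, ⌊√D⌋ = 8
descent: ρ → (4,4,-4)  [lands on river]
river: ρ → (-4,4,4)
ρ-cycle length = 2 (tail of 1 descent step not counted)

2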